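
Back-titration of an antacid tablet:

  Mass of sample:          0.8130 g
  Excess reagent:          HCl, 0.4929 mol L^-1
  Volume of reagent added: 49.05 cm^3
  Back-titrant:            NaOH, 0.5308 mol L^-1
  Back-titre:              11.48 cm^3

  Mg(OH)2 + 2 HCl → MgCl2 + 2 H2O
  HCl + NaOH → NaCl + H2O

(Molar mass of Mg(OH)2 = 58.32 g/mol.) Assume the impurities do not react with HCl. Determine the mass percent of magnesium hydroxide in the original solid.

n(HCl) added = 0.04905 × 0.4929 = 0.02418 mol
n(NaOH) used in back-titration = 0.01148 × 0.5308 = 6.094 × 10^-3 mol
n(HCl) left over = 6.094 × 10^-3 mol (1:1 ratio)
n(HCl) consumed by analyte = 0.02418 − 6.094 × 10^-3 = 0.01808 mol
From the 1:2 ratio, n(Mg(OH)2) = 1/2 × 0.01808 = 9.042 × 10^-3 mol
mass of Mg(OH)2 = 9.042 × 10^-3 × 58.32 = 0.5273 g
% Mg(OH)2 = 0.5273 / 0.8130 × 100 = 64.86 %

64.86 %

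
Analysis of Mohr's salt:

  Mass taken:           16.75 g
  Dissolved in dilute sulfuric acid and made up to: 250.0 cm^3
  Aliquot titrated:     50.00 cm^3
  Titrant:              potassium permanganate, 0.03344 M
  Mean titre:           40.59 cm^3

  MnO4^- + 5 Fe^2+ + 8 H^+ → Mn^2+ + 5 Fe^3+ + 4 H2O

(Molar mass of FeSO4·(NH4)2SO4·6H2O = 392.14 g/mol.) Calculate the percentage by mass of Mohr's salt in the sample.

79.44 %

n(KMnO4) per titration = 0.04059 × 0.03344 = 1.357 × 10^-3 mol
From the 5:1 ratio, n(FeSO4·(NH4)2SO4·6H2O) in each aliquot = 5/1 × 1.357 × 10^-3 = 6.787 × 10^-3 mol
n(FeSO4·(NH4)2SO4·6H2O) in the whole flask = 6.787 × 10^-3 × 250.0/50.00 = 0.03393 mol
mass of FeSO4·(NH4)2SO4·6H2O = 0.03393 × 392.14 = 13.31 g
% FeSO4·(NH4)2SO4·6H2O = 13.31 / 16.75 × 100 = 79.44 %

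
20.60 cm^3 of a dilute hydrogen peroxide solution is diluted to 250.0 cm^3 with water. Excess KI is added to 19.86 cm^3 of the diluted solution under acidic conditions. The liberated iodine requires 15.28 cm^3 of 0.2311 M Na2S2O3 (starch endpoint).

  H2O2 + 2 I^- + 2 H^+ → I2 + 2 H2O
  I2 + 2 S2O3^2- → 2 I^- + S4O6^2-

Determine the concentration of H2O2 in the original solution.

1.079 M

n(S2O3^2-) = 0.01528 × 0.2311 = 3.531 × 10^-3 mol
n(I2) = n(S2O3^2-)/2 = 1.766 × 10^-3 mol
n(H2O2) in the aliquot = 1.766 × 10^-3 mol (1:1 ratio)
[H2O2]_dilute = 1.766 × 10^-3 / 0.01986 = 0.08890 mol/L
[H2O2]_original = 0.08890 × 250.0/20.60 = 1.079 mol/L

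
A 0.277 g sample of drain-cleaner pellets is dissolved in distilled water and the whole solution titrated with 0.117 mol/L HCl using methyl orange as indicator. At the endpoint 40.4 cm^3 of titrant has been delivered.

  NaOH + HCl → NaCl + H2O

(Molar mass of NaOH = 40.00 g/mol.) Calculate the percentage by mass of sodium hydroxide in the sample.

n(HCl) = 0.0404 L × 0.117 mol/L = 4.73 × 10^-3 mol
n(NaOH) = 4.73 × 10^-3 mol (1:1 ratio)
mass of NaOH = 4.73 × 10^-3 × 40.00 g/mol = 0.189 g
% NaOH = 0.189 / 0.277 × 100 = 68.3 %

68.3 %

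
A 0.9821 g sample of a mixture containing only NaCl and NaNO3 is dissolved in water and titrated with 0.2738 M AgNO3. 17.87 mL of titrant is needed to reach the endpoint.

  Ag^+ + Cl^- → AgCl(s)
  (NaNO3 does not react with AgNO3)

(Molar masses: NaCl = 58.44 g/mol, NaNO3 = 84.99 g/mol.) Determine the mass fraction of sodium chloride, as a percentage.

29.11 %

n(AgNO3) = 0.01787 × 0.2738 = 4.893 × 10^-3 mol
Let x = n(NaCl), y = n(NaNO3).
Titrant: 1x = 4.893 × 10^-3;  mass: 58.44x + 84.99y = 0.9821
Solving, x = 4.893 × 10^-3 mol, y = 8.191 × 10^-3 mol
mass of NaCl = 4.893 × 10^-3 × 58.44 = 0.2859 g
% NaCl = 0.2859 / 0.9821 × 100 = 29.11 %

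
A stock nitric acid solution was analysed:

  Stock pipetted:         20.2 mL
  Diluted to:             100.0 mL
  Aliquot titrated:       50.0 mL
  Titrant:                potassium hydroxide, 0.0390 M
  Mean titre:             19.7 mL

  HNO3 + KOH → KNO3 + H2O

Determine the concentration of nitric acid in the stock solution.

n(KOH) = 0.0197 × 0.0390 = 7.68 × 10^-4 mol
n(HNO3) in the aliquot = 7.68 × 10^-4 mol (1:1 ratio)
[HNO3]_dilute = 7.68 × 10^-4 / 0.0500 = 0.0154 mol/L
Dilution factor = 100.0 / 20.2 = 4.950
[HNO3]_stock = 0.0154 × 4.950 = 0.0761 mol/L

0.0761 M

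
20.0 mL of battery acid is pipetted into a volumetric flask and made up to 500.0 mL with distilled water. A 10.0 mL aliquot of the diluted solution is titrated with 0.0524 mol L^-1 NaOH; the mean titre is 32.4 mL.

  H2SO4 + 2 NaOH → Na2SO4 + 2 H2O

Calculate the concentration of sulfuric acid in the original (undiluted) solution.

2.12 mol/L

n(NaOH) = 0.0324 × 0.0524 = 1.70 × 10^-3 mol
From the 1:2 ratio, n(H2SO4) in the aliquot = 1/2 × 1.70 × 10^-3 = 8.49 × 10^-4 mol
[H2SO4]_dilute = 8.49 × 10^-4 / 0.0100 = 0.0849 mol/L
Dilution factor = 500.0 / 20.0 = 25.00
[H2SO4]_stock = 0.0849 × 25.00 = 2.12 mol/L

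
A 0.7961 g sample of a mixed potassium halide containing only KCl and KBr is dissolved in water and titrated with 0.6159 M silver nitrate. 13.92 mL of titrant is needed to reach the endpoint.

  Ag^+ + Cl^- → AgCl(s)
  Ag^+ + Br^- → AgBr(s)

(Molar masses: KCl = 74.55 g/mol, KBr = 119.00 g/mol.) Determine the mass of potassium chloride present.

0.3759 g

n(AgNO3) = 0.01392 × 0.6159 = 8.573 × 10^-3 mol
Let x = n(KCl), y = n(KBr).
Titrant: 1x + 1y = 8.573 × 10^-3;  mass: 74.55x + 119.00y = 0.7961
Solving, x = 5.042 × 10^-3 mol, y = 3.531 × 10^-3 mol
mass of KCl = 5.042 × 10^-3 × 74.55 = 0.3759 g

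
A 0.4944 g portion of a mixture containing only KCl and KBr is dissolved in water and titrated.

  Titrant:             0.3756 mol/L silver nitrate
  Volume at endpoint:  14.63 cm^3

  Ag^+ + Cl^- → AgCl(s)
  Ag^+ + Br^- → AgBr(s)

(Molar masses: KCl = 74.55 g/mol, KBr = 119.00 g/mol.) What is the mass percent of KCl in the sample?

n(AgNO3) = 0.01463 × 0.3756 = 5.495 × 10^-3 mol
Let x = n(KCl), y = n(KBr).
Titrant: 1x + 1y = 5.495 × 10^-3;  mass: 74.55x + 119.00y = 0.4944
Solving, x = 3.588 × 10^-3 mol, y = 1.907 × 10^-3 mol
mass of KCl = 3.588 × 10^-3 × 74.55 = 0.2675 g
% KCl = 0.2675 / 0.4944 × 100 = 54.11 %

54.11 %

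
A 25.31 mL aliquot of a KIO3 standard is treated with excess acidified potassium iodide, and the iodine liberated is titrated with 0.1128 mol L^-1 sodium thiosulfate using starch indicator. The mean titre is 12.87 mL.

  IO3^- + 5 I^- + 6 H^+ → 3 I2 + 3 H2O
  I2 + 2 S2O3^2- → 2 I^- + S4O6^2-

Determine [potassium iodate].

n(S2O3^2-) = 0.01287 × 0.1128 = 1.452 × 10^-3 mol
n(I2) = n(S2O3^2-)/2 = 7.259 × 10^-4 mol
From the 1:3 ratio, n(IO3^-) in the aliquot = 1/3 × 7.259 × 10^-4 = 2.420 × 10^-4 mol
[IO3^-] = 2.420 × 10^-4 / 0.02531 = 0.009560 mol/L

0.009560 mol/L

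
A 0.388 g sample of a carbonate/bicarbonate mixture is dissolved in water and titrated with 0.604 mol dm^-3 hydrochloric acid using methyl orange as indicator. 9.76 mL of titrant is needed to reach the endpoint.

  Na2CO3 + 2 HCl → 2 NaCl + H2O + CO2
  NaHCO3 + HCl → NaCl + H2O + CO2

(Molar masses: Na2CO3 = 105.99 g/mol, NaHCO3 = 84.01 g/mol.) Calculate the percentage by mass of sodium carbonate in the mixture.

n(HCl) = 0.00976 × 0.604 = 5.90 × 10^-3 mol
Let x = n(Na2CO3), y = n(NaHCO3).
Titrant: 2x + 1y = 5.90 × 10^-3;  mass: 105.99x + 84.01y = 0.388
Solving, x = 1.73 × 10^-3 mol, y = 2.44 × 10^-3 mol
mass of Na2CO3 = 1.73 × 10^-3 × 105.99 = 0.183 g
% Na2CO3 = 0.183 / 0.388 × 100 = 47.2 %

47.2 %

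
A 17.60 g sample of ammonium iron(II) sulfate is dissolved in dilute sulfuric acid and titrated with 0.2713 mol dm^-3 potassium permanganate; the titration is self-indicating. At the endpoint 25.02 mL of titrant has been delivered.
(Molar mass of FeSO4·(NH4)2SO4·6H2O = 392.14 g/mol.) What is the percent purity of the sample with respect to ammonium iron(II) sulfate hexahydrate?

MnO4^- + 5 Fe^2+ + 8 H^+ → Mn^2+ + 5 Fe^3+ + 4 H2O
n(KMnO4) = 0.02502 L × 0.2713 mol/L = 6.788 × 10^-3 mol
From the 5:1 ratio, n(FeSO4·(NH4)2SO4·6H2O) = 5/1 × 6.788 × 10^-3 = 0.03394 mol
mass of FeSO4·(NH4)2SO4·6H2O = 0.03394 × 392.14 g/mol = 13.31 g
% FeSO4·(NH4)2SO4·6H2O = 13.31 / 17.60 × 100 = 75.62 %

75.62 %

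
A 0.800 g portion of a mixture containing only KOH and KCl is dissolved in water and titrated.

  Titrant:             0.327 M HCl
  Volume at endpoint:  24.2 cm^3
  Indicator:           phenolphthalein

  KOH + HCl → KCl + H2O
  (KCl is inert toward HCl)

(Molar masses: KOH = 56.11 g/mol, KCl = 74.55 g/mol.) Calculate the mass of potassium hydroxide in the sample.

0.444 g

n(HCl) = 0.0242 × 0.327 = 7.91 × 10^-3 mol
Let x = n(KOH), y = n(KCl).
Titrant: 1x = 7.91 × 10^-3;  mass: 56.11x + 74.55y = 0.800
Solving, x = 7.91 × 10^-3 mol, y = 4.78 × 10^-3 mol
mass of KOH = 7.91 × 10^-3 × 56.11 = 0.444 g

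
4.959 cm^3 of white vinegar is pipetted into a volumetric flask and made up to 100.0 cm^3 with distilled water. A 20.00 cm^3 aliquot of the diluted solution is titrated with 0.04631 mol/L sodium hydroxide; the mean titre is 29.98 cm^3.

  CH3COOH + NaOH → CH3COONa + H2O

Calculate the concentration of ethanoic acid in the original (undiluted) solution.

1.400 mol/L

n(NaOH) = 0.02998 × 0.04631 = 1.388 × 10^-3 mol
n(CH3COOH) in the aliquot = 1.388 × 10^-3 mol (1:1 ratio)
[CH3COOH]_dilute = 1.388 × 10^-3 / 0.02000 = 0.06942 mol/L
Dilution factor = 100.0 / 4.959 = 20.17
[CH3COOH]_stock = 0.06942 × 20.17 = 1.400 mol/L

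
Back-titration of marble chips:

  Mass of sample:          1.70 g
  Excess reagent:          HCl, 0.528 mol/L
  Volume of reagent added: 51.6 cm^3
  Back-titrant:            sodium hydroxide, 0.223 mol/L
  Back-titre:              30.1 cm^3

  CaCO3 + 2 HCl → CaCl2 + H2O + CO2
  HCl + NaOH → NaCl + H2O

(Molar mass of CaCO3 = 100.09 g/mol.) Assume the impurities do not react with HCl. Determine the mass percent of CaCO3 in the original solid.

n(HCl) added = 0.0516 × 0.528 = 0.0272 mol
n(NaOH) used in back-titration = 0.0301 × 0.223 = 6.71 × 10^-3 mol
n(HCl) left over = 6.71 × 10^-3 mol (1:1 ratio)
n(HCl) consumed by analyte = 0.0272 − 6.71 × 10^-3 = 0.0205 mol
From the 1:2 ratio, n(CaCO3) = 1/2 × 0.0205 = 0.0103 mol
mass of CaCO3 = 0.0103 × 100.09 = 1.03 g
% CaCO3 = 1.03 / 1.70 × 100 = 60.4 %

60.4 %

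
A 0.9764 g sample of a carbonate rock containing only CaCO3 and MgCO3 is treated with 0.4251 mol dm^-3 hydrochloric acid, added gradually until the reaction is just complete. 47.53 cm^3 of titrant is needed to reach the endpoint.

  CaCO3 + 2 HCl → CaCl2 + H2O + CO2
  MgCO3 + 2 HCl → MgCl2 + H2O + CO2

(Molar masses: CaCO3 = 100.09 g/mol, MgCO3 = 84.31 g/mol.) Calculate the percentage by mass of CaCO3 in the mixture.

80.98 %

n(HCl) = 0.04753 × 0.4251 = 0.02021 mol
Let x = n(CaCO3), y = n(MgCO3).
Titrant: 2x + 2y = 0.02021;  mass: 100.09x + 84.31y = 0.9764
Solving, x = 7.900 × 10^-3 mol, y = 2.203 × 10^-3 mol
mass of CaCO3 = 7.900 × 10^-3 × 100.09 = 0.7907 g
% CaCO3 = 0.7907 / 0.9764 × 100 = 80.98 %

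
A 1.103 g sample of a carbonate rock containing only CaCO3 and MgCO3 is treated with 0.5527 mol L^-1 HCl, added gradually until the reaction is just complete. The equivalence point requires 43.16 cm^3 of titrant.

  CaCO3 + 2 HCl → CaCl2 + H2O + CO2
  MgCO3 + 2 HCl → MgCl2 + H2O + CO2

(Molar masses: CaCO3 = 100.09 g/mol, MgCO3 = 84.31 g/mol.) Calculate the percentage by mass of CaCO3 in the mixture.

n(HCl) = 0.04316 × 0.5527 = 0.02385 mol
Let x = n(CaCO3), y = n(MgCO3).
Titrant: 2x + 2y = 0.02385;  mass: 100.09x + 84.31y = 1.103
Solving, x = 6.173 × 10^-3 mol, y = 5.754 × 10^-3 mol
mass of CaCO3 = 6.173 × 10^-3 × 100.09 = 0.6179 g
% CaCO3 = 0.6179 / 1.103 × 100 = 56.02 %

56.02 %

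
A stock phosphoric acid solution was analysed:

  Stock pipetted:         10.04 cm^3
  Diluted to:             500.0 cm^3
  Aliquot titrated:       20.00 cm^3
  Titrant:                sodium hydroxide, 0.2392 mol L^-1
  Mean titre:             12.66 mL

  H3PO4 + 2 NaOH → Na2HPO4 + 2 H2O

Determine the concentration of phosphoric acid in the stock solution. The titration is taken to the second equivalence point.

3.770 mol/L

n(NaOH) = 0.01266 × 0.2392 = 3.028 × 10^-3 mol
From the 1:2 ratio, n(H3PO4) in the aliquot = 1/2 × 3.028 × 10^-3 = 1.514 × 10^-3 mol
[H3PO4]_dilute = 1.514 × 10^-3 / 0.02000 = 0.07571 mol/L
Dilution factor = 500.0 / 10.04 = 49.80
[H3PO4]_stock = 0.07571 × 49.80 = 3.770 mol/L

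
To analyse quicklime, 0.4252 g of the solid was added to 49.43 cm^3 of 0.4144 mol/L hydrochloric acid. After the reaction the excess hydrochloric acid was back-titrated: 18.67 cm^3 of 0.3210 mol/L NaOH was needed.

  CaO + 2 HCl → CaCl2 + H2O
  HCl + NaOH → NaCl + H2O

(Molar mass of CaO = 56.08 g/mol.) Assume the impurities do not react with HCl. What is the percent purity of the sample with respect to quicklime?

n(HCl) added = 0.04943 × 0.4144 = 0.02048 mol
n(NaOH) used in back-titration = 0.01867 × 0.3210 = 5.993 × 10^-3 mol
n(HCl) left over = 5.993 × 10^-3 mol (1:1 ratio)
n(HCl) consumed by analyte = 0.02048 − 5.993 × 10^-3 = 0.01449 mol
From the 1:2 ratio, n(CaO) = 1/2 × 0.01449 = 7.245 × 10^-3 mol
mass of CaO = 7.245 × 10^-3 × 56.08 = 0.4063 g
% CaO = 0.4063 / 0.4252 × 100 = 95.56 %

95.56 %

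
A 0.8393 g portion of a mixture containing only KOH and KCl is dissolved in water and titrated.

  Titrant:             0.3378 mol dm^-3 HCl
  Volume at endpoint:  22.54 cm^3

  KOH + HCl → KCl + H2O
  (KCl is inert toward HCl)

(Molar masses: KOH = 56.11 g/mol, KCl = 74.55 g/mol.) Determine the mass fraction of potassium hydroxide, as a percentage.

50.90 %

n(HCl) = 0.02254 × 0.3378 = 7.614 × 10^-3 mol
Let x = n(KOH), y = n(KCl).
Titrant: 1x = 7.614 × 10^-3;  mass: 56.11x + 74.55y = 0.8393
Solving, x = 7.614 × 10^-3 mol, y = 5.528 × 10^-3 mol
mass of KOH = 7.614 × 10^-3 × 56.11 = 0.4272 g
% KOH = 0.4272 / 0.8393 × 100 = 50.90 %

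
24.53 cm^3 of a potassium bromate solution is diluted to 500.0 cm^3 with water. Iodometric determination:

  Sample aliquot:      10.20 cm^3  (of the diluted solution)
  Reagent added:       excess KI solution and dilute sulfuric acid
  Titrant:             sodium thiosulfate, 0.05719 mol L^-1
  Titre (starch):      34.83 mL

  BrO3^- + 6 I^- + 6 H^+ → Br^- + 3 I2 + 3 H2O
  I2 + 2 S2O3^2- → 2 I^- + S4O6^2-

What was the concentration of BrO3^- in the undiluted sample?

0.6634 mol/L

n(S2O3^2-) = 0.03483 × 0.05719 = 1.992 × 10^-3 mol
n(I2) = n(S2O3^2-)/2 = 9.960 × 10^-4 mol
From the 1:3 ratio, n(BrO3^-) in the aliquot = 1/3 × 9.960 × 10^-4 = 3.320 × 10^-4 mol
[BrO3^-]_dilute = 3.320 × 10^-4 / 0.01020 = 0.03255 mol/L
[BrO3^-]_original = 0.03255 × 500.0/24.53 = 0.6634 mol/L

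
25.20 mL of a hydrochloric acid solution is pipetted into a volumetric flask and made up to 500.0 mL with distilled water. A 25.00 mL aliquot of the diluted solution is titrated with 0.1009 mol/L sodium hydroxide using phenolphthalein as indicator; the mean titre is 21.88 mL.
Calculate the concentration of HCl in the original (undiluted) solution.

1.752 mol/L

HCl + NaOH → NaCl + H2O
n(NaOH) = 0.02188 × 0.1009 = 2.208 × 10^-3 mol
n(HCl) in the aliquot = 2.208 × 10^-3 mol (1:1 ratio)
[HCl]_dilute = 2.208 × 10^-3 / 0.02500 = 0.08831 mol/L
Dilution factor = 500.0 / 25.20 = 19.84
[HCl]_stock = 0.08831 × 19.84 = 1.752 mol/L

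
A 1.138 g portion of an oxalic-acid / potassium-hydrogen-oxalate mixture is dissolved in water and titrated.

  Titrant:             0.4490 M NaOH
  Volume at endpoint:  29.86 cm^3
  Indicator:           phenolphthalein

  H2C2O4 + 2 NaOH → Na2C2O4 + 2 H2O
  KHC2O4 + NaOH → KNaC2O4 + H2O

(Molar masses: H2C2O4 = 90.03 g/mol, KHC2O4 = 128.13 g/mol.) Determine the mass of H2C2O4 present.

0.3140 g

n(NaOH) = 0.02986 × 0.4490 = 0.01341 mol
Let x = n(H2C2O4), y = n(KHC2O4).
Titrant: 2x + 1y = 0.01341;  mass: 90.03x + 128.13y = 1.138
Solving, x = 3.488 × 10^-3 mol, y = 6.431 × 10^-3 mol
mass of H2C2O4 = 3.488 × 10^-3 × 90.03 = 0.3140 g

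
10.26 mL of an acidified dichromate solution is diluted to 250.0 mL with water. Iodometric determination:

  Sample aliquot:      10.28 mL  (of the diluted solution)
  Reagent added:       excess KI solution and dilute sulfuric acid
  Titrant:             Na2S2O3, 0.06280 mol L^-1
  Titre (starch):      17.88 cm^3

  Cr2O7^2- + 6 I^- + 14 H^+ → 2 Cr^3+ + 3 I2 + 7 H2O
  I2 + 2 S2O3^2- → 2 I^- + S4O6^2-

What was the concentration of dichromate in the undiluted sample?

n(S2O3^2-) = 0.01788 × 0.06280 = 1.123 × 10^-3 mol
n(I2) = n(S2O3^2-)/2 = 5.614 × 10^-4 mol
From the 1:3 ratio, n(Cr2O7^2-) in the aliquot = 1/3 × 5.614 × 10^-4 = 1.871 × 10^-4 mol
[Cr2O7^2-]_dilute = 1.871 × 10^-4 / 0.01028 = 0.01820 mol/L
[Cr2O7^2-]_original = 0.01820 × 250.0/10.26 = 0.4436 mol/L

0.4436 mol/L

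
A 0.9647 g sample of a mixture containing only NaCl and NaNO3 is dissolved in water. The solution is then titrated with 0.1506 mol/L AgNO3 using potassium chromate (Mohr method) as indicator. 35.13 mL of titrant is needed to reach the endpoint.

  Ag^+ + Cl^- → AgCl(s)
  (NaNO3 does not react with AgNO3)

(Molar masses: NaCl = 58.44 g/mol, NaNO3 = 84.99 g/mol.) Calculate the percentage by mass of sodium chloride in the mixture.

n(AgNO3) = 0.03513 × 0.1506 = 5.291 × 10^-3 mol
Let x = n(NaCl), y = n(NaNO3).
Titrant: 1x = 5.291 × 10^-3;  mass: 58.44x + 84.99y = 0.9647
Solving, x = 5.291 × 10^-3 mol, y = 7.713 × 10^-3 mol
mass of NaCl = 5.291 × 10^-3 × 58.44 = 0.3092 g
% NaCl = 0.3092 / 0.9647 × 100 = 32.05 %

32.05 %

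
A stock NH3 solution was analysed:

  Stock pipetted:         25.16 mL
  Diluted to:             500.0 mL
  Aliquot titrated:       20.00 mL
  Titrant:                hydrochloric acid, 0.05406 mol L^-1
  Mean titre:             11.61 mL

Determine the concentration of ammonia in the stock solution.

0.6236 mol/L

NH3 + HCl → NH4Cl
n(HCl) = 0.01161 × 0.05406 = 6.276 × 10^-4 mol
n(NH3) in the aliquot = 6.276 × 10^-4 mol (1:1 ratio)
[NH3]_dilute = 6.276 × 10^-4 / 0.02000 = 0.03138 mol/L
Dilution factor = 500.0 / 25.16 = 19.87
[NH3]_stock = 0.03138 × 19.87 = 0.6236 mol/L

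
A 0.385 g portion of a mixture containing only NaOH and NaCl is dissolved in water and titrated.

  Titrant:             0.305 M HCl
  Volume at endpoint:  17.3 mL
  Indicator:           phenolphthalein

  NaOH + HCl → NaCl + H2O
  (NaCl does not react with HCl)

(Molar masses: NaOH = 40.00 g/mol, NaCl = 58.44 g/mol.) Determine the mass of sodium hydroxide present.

n(HCl) = 0.0173 × 0.305 = 5.28 × 10^-3 mol
Let x = n(NaOH), y = n(NaCl).
Titrant: 1x = 5.28 × 10^-3;  mass: 40.00x + 58.44y = 0.385
Solving, x = 5.28 × 10^-3 mol, y = 2.98 × 10^-3 mol
mass of NaOH = 5.28 × 10^-3 × 40.00 = 0.211 g

0.211 g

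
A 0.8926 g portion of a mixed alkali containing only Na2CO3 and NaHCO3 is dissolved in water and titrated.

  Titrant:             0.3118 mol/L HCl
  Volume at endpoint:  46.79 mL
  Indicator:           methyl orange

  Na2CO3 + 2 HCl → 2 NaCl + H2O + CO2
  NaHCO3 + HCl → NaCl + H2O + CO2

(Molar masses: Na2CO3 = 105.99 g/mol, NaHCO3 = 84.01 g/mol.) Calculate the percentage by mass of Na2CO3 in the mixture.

n(HCl) = 0.04679 × 0.3118 = 0.01459 mol
Let x = n(Na2CO3), y = n(NaHCO3).
Titrant: 2x + 1y = 0.01459;  mass: 105.99x + 84.01y = 0.8926
Solving, x = 5.369 × 10^-3 mol, y = 3.851 × 10^-3 mol
mass of Na2CO3 = 5.369 × 10^-3 × 105.99 = 0.5690 g
% Na2CO3 = 0.5690 / 0.8926 × 100 = 63.75 %

63.75 %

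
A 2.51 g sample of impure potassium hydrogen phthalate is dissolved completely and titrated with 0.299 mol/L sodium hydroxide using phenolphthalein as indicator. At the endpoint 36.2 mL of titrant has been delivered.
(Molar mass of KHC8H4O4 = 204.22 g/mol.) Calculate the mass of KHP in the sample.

KHC8H4O4 + NaOH → KNaC8H4O4 + H2O
n(NaOH) = 0.0362 L × 0.299 mol/L = 0.0108 mol
n(KHC8H4O4) = 0.0108 mol (1:1 ratio)
mass of KHC8H4O4 = 0.0108 × 204.22 g/mol = 2.21 g

2.21 g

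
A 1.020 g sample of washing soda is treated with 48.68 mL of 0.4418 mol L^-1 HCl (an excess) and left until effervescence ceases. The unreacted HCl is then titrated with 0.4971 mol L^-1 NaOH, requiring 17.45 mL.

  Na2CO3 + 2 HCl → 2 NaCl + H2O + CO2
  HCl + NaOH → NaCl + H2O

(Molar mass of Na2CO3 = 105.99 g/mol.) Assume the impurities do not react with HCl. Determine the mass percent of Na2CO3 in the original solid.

n(HCl) added = 0.04868 × 0.4418 = 0.02151 mol
n(NaOH) used in back-titration = 0.01745 × 0.4971 = 8.674 × 10^-3 mol
n(HCl) left over = 8.674 × 10^-3 mol (1:1 ratio)
n(HCl) consumed by analyte = 0.02151 − 8.674 × 10^-3 = 0.01283 mol
From the 1:2 ratio, n(Na2CO3) = 1/2 × 0.01283 = 6.416 × 10^-3 mol
mass of Na2CO3 = 6.416 × 10^-3 × 105.99 = 0.6801 g
% Na2CO3 = 0.6801 / 1.020 × 100 = 66.67 %

66.67 %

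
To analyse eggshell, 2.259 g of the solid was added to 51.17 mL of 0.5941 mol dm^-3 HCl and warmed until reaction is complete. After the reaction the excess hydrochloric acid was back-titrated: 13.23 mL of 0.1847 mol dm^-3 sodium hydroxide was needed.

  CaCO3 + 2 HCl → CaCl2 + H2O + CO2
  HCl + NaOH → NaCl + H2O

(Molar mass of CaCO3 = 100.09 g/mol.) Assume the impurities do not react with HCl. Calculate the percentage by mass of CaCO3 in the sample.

n(HCl) added = 0.05117 × 0.5941 = 0.03040 mol
n(NaOH) used in back-titration = 0.01323 × 0.1847 = 2.444 × 10^-3 mol
n(HCl) left over = 2.444 × 10^-3 mol (1:1 ratio)
n(HCl) consumed by analyte = 0.03040 − 2.444 × 10^-3 = 0.02796 mol
From the 1:2 ratio, n(CaCO3) = 1/2 × 0.02796 = 0.01398 mol
mass of CaCO3 = 0.01398 × 100.09 = 1.399 g
% CaCO3 = 1.399 / 2.259 × 100 = 61.93 %

61.93 %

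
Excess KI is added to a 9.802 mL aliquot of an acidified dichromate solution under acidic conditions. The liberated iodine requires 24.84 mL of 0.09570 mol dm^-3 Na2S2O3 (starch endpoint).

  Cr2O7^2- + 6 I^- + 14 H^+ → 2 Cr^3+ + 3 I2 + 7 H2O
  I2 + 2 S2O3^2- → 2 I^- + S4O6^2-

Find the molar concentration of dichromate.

n(S2O3^2-) = 0.02484 × 0.09570 = 2.377 × 10^-3 mol
n(I2) = n(S2O3^2-)/2 = 1.189 × 10^-3 mol
From the 1:3 ratio, n(Cr2O7^2-) in the aliquot = 1/3 × 1.189 × 10^-3 = 3.962 × 10^-4 mol
[Cr2O7^2-] = 3.962 × 10^-4 / 0.009802 = 0.04042 mol/L

0.04042 mol/L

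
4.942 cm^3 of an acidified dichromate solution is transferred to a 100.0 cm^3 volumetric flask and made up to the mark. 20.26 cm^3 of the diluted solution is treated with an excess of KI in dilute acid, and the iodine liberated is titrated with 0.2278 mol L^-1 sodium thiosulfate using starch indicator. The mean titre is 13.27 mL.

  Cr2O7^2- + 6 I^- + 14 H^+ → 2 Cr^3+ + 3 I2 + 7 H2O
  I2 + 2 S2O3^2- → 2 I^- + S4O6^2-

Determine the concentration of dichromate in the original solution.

0.5032 mol/L

n(S2O3^2-) = 0.01327 × 0.2278 = 3.023 × 10^-3 mol
n(I2) = n(S2O3^2-)/2 = 1.511 × 10^-3 mol
From the 1:3 ratio, n(Cr2O7^2-) in the aliquot = 1/3 × 1.511 × 10^-3 = 5.038 × 10^-4 mol
[Cr2O7^2-]_dilute = 5.038 × 10^-4 / 0.02026 = 0.02487 mol/L
[Cr2O7^2-]_original = 0.02487 × 100.0/4.942 = 0.5032 mol/L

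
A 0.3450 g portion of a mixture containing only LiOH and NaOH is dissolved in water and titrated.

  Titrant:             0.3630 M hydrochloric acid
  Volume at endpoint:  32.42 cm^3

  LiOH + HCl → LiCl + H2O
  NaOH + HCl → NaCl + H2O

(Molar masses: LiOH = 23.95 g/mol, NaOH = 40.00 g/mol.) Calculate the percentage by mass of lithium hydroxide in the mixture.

54.39 %

n(HCl) = 0.03242 × 0.3630 = 0.01177 mol
Let x = n(LiOH), y = n(NaOH).
Titrant: 1x + 1y = 0.01177;  mass: 23.95x + 40.00y = 0.3450
Solving, x = 7.834 × 10^-3 mol, y = 3.934 × 10^-3 mol
mass of LiOH = 7.834 × 10^-3 × 23.95 = 0.1876 g
% LiOH = 0.1876 / 0.3450 × 100 = 54.39 %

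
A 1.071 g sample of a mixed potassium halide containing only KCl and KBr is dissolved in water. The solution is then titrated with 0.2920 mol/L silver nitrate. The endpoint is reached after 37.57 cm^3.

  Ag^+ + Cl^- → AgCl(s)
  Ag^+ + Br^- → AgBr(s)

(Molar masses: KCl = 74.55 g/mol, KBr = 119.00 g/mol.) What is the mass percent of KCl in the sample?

36.72 %

n(AgNO3) = 0.03757 × 0.2920 = 0.01097 mol
Let x = n(KCl), y = n(KBr).
Titrant: 1x + 1y = 0.01097;  mass: 74.55x + 119.00y = 1.071
Solving, x = 5.275 × 10^-3 mol, y = 5.695 × 10^-3 mol
mass of KCl = 5.275 × 10^-3 × 74.55 = 0.3933 g
% KCl = 0.3933 / 1.071 × 100 = 36.72 %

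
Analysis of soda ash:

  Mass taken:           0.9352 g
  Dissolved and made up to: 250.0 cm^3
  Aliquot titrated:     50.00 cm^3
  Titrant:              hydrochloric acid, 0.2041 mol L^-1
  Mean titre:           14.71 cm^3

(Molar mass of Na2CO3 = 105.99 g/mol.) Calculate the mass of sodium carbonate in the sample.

Na2CO3 + 2 HCl → 2 NaCl + H2O + CO2
n(HCl) per titration = 0.01471 × 0.2041 = 3.002 × 10^-3 mol
From the 1:2 ratio, n(Na2CO3) in each aliquot = 1/2 × 3.002 × 10^-3 = 1.501 × 10^-3 mol
n(Na2CO3) in the whole flask = 1.501 × 10^-3 × 250.0/50.00 = 7.506 × 10^-3 mol
mass of Na2CO3 = 7.506 × 10^-3 × 105.99 = 0.7955 g

0.7955 g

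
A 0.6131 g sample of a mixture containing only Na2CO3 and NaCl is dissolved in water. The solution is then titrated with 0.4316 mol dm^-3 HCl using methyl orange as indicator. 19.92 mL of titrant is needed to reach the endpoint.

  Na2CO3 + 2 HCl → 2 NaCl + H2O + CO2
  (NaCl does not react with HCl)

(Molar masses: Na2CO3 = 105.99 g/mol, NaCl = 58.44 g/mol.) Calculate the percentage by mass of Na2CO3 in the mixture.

n(HCl) = 0.01992 × 0.4316 = 8.597 × 10^-3 mol
Let x = n(Na2CO3), y = n(NaCl).
Titrant: 2x = 8.597 × 10^-3;  mass: 105.99x + 58.44y = 0.6131
Solving, x = 4.299 × 10^-3 mol, y = 2.695 × 10^-3 mol
mass of Na2CO3 = 4.299 × 10^-3 × 105.99 = 0.4556 g
% Na2CO3 = 0.4556 / 0.6131 × 100 = 74.31 %

74.31 %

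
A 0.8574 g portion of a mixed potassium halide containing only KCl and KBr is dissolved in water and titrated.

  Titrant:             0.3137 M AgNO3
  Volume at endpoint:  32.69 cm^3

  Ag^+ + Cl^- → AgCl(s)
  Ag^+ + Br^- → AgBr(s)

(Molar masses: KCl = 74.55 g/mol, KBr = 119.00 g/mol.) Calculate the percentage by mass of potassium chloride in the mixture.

70.99 %

n(AgNO3) = 0.03269 × 0.3137 = 0.01025 mol
Let x = n(KCl), y = n(KBr).
Titrant: 1x + 1y = 0.01025;  mass: 74.55x + 119.00y = 0.8574
Solving, x = 8.165 × 10^-3 mol, y = 2.090 × 10^-3 mol
mass of KCl = 8.165 × 10^-3 × 74.55 = 0.6087 g
% KCl = 0.6087 / 0.8574 × 100 = 70.99 %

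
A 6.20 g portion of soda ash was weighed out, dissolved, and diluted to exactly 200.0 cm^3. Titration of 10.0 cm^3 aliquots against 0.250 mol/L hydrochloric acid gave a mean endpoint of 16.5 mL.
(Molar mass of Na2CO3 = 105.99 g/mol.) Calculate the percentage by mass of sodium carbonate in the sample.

Na2CO3 + 2 HCl → 2 NaCl + H2O + CO2
n(HCl) per titration = 0.0165 × 0.250 = 4.12 × 10^-3 mol
From the 1:2 ratio, n(Na2CO3) in each aliquot = 1/2 × 4.12 × 10^-3 = 2.06 × 10^-3 mol
n(Na2CO3) in the whole flask = 2.06 × 10^-3 × 200.0/10.0 = 0.0413 mol
mass of Na2CO3 = 0.0413 × 105.99 = 4.37 g
% Na2CO3 = 4.37 / 6.20 × 100 = 70.5 %

70.5 %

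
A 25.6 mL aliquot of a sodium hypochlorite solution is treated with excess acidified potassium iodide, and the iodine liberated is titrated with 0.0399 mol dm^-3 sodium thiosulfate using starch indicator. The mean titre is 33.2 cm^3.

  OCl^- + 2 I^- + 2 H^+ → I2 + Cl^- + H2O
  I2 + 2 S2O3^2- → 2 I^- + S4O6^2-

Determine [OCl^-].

n(S2O3^2-) = 0.0332 × 0.0399 = 1.32 × 10^-3 mol
n(I2) = n(S2O3^2-)/2 = 6.62 × 10^-4 mol
n(OCl^-) in the aliquot = 6.62 × 10^-4 mol (1:1 ratio)
[OCl^-] = 6.62 × 10^-4 / 0.0256 = 0.0259 mol/L

0.0259 mol/L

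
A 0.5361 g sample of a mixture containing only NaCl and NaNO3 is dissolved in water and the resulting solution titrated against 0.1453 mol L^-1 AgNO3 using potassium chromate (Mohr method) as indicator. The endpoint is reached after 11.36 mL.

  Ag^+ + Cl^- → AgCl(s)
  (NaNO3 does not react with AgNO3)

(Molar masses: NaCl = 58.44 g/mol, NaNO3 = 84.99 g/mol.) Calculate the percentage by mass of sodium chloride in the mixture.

n(AgNO3) = 0.01136 × 0.1453 = 1.651 × 10^-3 mol
Let x = n(NaCl), y = n(NaNO3).
Titrant: 1x = 1.651 × 10^-3;  mass: 58.44x + 84.99y = 0.5361
Solving, x = 1.651 × 10^-3 mol, y = 5.173 × 10^-3 mol
mass of NaCl = 1.651 × 10^-3 × 58.44 = 0.09646 g
% NaCl = 0.09646 / 0.5361 × 100 = 17.99 %

17.99 %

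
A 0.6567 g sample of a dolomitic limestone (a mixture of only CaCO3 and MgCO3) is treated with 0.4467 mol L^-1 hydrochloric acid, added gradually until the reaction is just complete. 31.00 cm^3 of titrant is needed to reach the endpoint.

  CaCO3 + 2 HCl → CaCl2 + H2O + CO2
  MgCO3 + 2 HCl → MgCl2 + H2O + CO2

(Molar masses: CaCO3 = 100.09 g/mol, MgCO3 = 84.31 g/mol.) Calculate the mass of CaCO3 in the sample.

n(HCl) = 0.03100 × 0.4467 = 0.01385 mol
Let x = n(CaCO3), y = n(MgCO3).
Titrant: 2x + 2y = 0.01385;  mass: 100.09x + 84.31y = 0.6567
Solving, x = 4.623 × 10^-3 mol, y = 2.301 × 10^-3 mol
mass of CaCO3 = 4.623 × 10^-3 × 100.09 = 0.4627 g

0.4627 g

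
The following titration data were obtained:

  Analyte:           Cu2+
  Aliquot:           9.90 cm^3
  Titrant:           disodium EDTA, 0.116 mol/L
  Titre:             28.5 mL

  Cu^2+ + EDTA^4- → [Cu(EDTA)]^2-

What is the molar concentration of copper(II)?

0.334 mol/L

n(EDTA) = 0.0285 L × 0.116 mol/L = 3.31 × 10^-3 mol
n(Cu2+) = 3.31 × 10^-3 mol (1:1 mole ratio)
[Cu2+] = 3.31 × 10^-3 mol / 0.00990 L = 0.334 mol/L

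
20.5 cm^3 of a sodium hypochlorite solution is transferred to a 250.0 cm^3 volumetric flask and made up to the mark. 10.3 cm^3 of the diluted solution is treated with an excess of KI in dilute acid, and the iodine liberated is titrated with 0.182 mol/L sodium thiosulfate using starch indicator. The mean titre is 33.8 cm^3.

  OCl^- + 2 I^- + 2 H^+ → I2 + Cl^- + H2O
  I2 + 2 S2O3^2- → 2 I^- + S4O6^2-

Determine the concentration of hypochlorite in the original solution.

n(S2O3^2-) = 0.0338 × 0.182 = 6.15 × 10^-3 mol
n(I2) = n(S2O3^2-)/2 = 3.08 × 10^-3 mol
n(OCl^-) in the aliquot = 3.08 × 10^-3 mol (1:1 ratio)
[OCl^-]_dilute = 3.08 × 10^-3 / 0.0103 = 0.299 mol/L
[OCl^-]_original = 0.299 × 250.0/20.5 = 3.64 mol/L

3.64 mol/L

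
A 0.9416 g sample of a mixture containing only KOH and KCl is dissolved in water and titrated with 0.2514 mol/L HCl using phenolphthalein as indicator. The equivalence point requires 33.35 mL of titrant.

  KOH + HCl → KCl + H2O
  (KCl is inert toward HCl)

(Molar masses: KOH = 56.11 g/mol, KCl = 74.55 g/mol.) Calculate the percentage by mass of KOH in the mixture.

49.96 %

n(HCl) = 0.03335 × 0.2514 = 8.384 × 10^-3 mol
Let x = n(KOH), y = n(KCl).
Titrant: 1x = 8.384 × 10^-3;  mass: 56.11x + 74.55y = 0.9416
Solving, x = 8.384 × 10^-3 mol, y = 6.320 × 10^-3 mol
mass of KOH = 8.384 × 10^-3 × 56.11 = 0.4704 g
% KOH = 0.4704 / 0.9416 × 100 = 49.96 %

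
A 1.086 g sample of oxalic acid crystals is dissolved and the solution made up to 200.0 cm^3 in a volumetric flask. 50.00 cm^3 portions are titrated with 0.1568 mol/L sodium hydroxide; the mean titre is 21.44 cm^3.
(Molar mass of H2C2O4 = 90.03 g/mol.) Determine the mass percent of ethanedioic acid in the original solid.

55.74 %

H2C2O4 + 2 NaOH → Na2C2O4 + 2 H2O
n(NaOH) per titration = 0.02144 × 0.1568 = 3.362 × 10^-3 mol
From the 1:2 ratio, n(H2C2O4) in each aliquot = 1/2 × 3.362 × 10^-3 = 1.681 × 10^-3 mol
n(H2C2O4) in the whole flask = 1.681 × 10^-3 × 200.0/50.00 = 6.724 × 10^-3 mol
mass of H2C2O4 = 6.724 × 10^-3 × 90.03 = 0.6053 g
% H2C2O4 = 0.6053 / 1.086 × 100 = 55.74 %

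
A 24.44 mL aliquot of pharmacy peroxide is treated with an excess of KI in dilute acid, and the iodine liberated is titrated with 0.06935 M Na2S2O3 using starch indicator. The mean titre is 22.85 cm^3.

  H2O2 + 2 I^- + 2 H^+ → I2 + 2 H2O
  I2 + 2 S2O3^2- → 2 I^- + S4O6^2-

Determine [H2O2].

0.03242 M

n(S2O3^2-) = 0.02285 × 0.06935 = 1.585 × 10^-3 mol
n(I2) = n(S2O3^2-)/2 = 7.923 × 10^-4 mol
n(H2O2) in the aliquot = 7.923 × 10^-4 mol (1:1 ratio)
[H2O2] = 7.923 × 10^-4 / 0.02444 = 0.03242 mol/L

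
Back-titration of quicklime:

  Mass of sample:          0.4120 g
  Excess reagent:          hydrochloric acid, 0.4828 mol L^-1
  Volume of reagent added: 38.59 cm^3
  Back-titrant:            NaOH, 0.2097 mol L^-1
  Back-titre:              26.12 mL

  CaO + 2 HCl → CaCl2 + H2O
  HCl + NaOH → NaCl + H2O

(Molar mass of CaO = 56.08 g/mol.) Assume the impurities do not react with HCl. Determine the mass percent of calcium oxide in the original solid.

89.52 %

n(HCl) added = 0.03859 × 0.4828 = 0.01863 mol
n(NaOH) used in back-titration = 0.02612 × 0.2097 = 5.477 × 10^-3 mol
n(HCl) left over = 5.477 × 10^-3 mol (1:1 ratio)
n(HCl) consumed by analyte = 0.01863 − 5.477 × 10^-3 = 0.01315 mol
From the 1:2 ratio, n(CaO) = 1/2 × 0.01315 = 6.577 × 10^-3 mol
mass of CaO = 6.577 × 10^-3 × 56.08 = 0.3688 g
% CaO = 0.3688 / 0.4120 × 100 = 89.52 %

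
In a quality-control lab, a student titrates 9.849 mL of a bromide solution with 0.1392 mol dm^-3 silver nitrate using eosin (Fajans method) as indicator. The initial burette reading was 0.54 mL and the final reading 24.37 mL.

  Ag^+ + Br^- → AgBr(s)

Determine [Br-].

0.3368 mol/L

n(AgNO3) = 0.02383 L × 0.1392 mol/L = 3.317 × 10^-3 mol
n(Br-) = 3.317 × 10^-3 mol (1:1 mole ratio)
[Br-] = 3.317 × 10^-3 mol / 0.009849 L = 0.3368 mol/L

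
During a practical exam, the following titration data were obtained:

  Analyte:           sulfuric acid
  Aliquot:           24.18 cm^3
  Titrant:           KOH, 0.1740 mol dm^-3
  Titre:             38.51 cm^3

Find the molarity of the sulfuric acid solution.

0.1386 mol/L

H2SO4 + 2 KOH → K2SO4 + 2 H2O
n(KOH) = 0.03851 L × 0.1740 mol/L = 6.701 × 10^-3 mol
From the 1:2 mole ratio, n(H2SO4) = 1/2 × 6.701 × 10^-3 = 3.350 × 10^-3 mol
[H2SO4] = 3.350 × 10^-3 mol / 0.02418 L = 0.1386 mol/L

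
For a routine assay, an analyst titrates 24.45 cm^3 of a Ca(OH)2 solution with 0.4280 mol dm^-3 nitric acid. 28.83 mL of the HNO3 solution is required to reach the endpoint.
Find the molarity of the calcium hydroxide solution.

0.2523 mol/L

Ca(OH)2 + 2 HNO3 → Ca(NO3)2 + 2 H2O
n(HNO3) = 0.02883 L × 0.4280 mol/L = 0.01234 mol
From the 1:2 mole ratio, n(Ca(OH)2) = 1/2 × 0.01234 = 6.170 × 10^-3 mol
[Ca(OH)2] = 6.170 × 10^-3 mol / 0.02445 L = 0.2523 mol/L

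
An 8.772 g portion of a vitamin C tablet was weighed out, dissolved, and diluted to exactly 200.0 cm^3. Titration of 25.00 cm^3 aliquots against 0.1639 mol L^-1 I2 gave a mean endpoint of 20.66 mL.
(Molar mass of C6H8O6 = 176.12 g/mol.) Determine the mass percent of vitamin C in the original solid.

C6H8O6 + I2 → C6H6O6 + 2 HI
n(I2) per titration = 0.02066 × 0.1639 = 3.386 × 10^-3 mol
n(C6H8O6) in each aliquot = 3.386 × 10^-3 mol (1:1 ratio)
n(C6H8O6) in the whole flask = 3.386 × 10^-3 × 200.0/25.00 = 0.02709 mol
mass of C6H8O6 = 0.02709 × 176.12 = 4.771 g
% C6H8O6 = 4.771 / 8.772 × 100 = 54.39 %

54.39 %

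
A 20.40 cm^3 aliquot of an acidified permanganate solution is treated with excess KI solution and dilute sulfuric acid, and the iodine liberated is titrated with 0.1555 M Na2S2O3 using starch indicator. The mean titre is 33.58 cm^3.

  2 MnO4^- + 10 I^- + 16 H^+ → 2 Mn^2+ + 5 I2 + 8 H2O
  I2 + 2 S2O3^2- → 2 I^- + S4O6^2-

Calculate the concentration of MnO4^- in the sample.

0.05119 M

n(S2O3^2-) = 0.03358 × 0.1555 = 5.222 × 10^-3 mol
n(I2) = n(S2O3^2-)/2 = 2.611 × 10^-3 mol
From the 2:5 ratio, n(MnO4^-) in the aliquot = 2/5 × 2.611 × 10^-3 = 1.044 × 10^-3 mol
[MnO4^-] = 1.044 × 10^-3 / 0.02040 = 0.05119 mol/L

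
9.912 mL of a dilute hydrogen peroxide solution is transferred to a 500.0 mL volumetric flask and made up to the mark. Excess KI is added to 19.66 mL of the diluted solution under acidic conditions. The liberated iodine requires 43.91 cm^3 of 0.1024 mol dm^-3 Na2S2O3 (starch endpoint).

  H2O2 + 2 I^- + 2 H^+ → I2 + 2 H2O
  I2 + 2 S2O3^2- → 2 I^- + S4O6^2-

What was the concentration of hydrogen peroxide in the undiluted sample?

5.768 mol/L

n(S2O3^2-) = 0.04391 × 0.1024 = 4.496 × 10^-3 mol
n(I2) = n(S2O3^2-)/2 = 2.248 × 10^-3 mol
n(H2O2) in the aliquot = 2.248 × 10^-3 mol (1:1 ratio)
[H2O2]_dilute = 2.248 × 10^-3 / 0.01966 = 0.1144 mol/L
[H2O2]_original = 0.1144 × 500.0/9.912 = 5.768 mol/L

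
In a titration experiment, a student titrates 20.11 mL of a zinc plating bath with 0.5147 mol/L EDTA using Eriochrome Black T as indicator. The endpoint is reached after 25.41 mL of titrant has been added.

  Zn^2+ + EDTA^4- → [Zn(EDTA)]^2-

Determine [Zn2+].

n(EDTA) = 0.02541 L × 0.5147 mol/L = 0.01308 mol
n(Zn2+) = 0.01308 mol (1:1 mole ratio)
[Zn2+] = 0.01308 mol / 0.02011 L = 0.6503 mol/L

0.6503 mol/L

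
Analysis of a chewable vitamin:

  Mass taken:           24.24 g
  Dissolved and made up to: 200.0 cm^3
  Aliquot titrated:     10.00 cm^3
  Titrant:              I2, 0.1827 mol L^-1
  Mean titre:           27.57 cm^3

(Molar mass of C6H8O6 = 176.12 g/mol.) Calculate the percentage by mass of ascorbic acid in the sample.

C6H8O6 + I2 → C6H6O6 + 2 HI
n(I2) per titration = 0.02757 × 0.1827 = 5.037 × 10^-3 mol
n(C6H8O6) in each aliquot = 5.037 × 10^-3 mol (1:1 ratio)
n(C6H8O6) in the whole flask = 5.037 × 10^-3 × 200.0/10.00 = 0.1007 mol
mass of C6H8O6 = 0.1007 × 176.12 = 17.74 g
% C6H8O6 = 17.74 / 24.24 × 100 = 73.19 %

73.19 %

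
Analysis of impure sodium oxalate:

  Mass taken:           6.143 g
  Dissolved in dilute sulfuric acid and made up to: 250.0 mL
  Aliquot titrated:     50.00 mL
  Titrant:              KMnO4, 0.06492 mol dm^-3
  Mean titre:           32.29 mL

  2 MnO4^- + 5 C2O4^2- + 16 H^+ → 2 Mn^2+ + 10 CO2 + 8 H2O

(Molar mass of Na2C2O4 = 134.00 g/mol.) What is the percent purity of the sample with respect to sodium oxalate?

n(KMnO4) per titration = 0.03229 × 0.06492 = 2.096 × 10^-3 mol
From the 5:2 ratio, n(Na2C2O4) in each aliquot = 5/2 × 2.096 × 10^-3 = 5.241 × 10^-3 mol
n(Na2C2O4) in the whole flask = 5.241 × 10^-3 × 250.0/50.00 = 0.02620 mol
mass of Na2C2O4 = 0.02620 × 134.00 = 3.511 g
% Na2C2O4 = 3.511 / 6.143 × 100 = 57.16 %

57.16 %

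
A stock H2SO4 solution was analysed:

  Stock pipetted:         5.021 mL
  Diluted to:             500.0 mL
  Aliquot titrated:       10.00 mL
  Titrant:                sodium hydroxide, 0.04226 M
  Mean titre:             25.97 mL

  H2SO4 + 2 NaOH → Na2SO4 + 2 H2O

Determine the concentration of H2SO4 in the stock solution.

5.465 M

n(NaOH) = 0.02597 × 0.04226 = 1.097 × 10^-3 mol
From the 1:2 ratio, n(H2SO4) in the aliquot = 1/2 × 1.097 × 10^-3 = 5.487 × 10^-4 mol
[H2SO4]_dilute = 5.487 × 10^-4 / 0.01000 = 0.05487 mol/L
Dilution factor = 500.0 / 5.021 = 99.58
[H2SO4]_stock = 0.05487 × 99.58 = 5.465 mol/L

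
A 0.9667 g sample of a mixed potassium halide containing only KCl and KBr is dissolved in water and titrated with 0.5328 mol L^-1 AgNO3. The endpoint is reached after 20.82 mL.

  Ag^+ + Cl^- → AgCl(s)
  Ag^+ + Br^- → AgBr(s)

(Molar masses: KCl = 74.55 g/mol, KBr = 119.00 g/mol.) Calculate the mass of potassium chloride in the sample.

n(AgNO3) = 0.02082 × 0.5328 = 0.01109 mol
Let x = n(KCl), y = n(KBr).
Titrant: 1x + 1y = 0.01109;  mass: 74.55x + 119.00y = 0.9667
Solving, x = 7.949 × 10^-3 mol, y = 3.143 × 10^-3 mol
mass of KCl = 7.949 × 10^-3 × 74.55 = 0.5926 g

0.5926 g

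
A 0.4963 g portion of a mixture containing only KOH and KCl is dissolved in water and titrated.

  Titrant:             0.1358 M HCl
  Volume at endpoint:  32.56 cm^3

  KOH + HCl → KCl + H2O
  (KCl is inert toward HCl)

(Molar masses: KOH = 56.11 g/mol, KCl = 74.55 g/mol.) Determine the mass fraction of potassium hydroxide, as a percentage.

n(HCl) = 0.03256 × 0.1358 = 4.422 × 10^-3 mol
Let x = n(KOH), y = n(KCl).
Titrant: 1x = 4.422 × 10^-3;  mass: 56.11x + 74.55y = 0.4963
Solving, x = 4.422 × 10^-3 mol, y = 3.329 × 10^-3 mol
mass of KOH = 4.422 × 10^-3 × 56.11 = 0.2481 g
% KOH = 0.2481 / 0.4963 × 100 = 49.99 %

49.99 %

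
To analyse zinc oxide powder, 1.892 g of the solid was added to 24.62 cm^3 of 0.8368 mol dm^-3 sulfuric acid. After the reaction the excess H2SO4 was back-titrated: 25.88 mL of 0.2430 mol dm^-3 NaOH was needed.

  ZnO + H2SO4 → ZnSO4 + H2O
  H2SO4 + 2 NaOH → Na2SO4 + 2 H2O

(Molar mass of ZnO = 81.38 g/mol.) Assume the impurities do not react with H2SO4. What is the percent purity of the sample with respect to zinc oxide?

n(H2SO4) added = 0.02462 × 0.8368 = 0.02060 mol
n(NaOH) used in back-titration = 0.02588 × 0.2430 = 6.289 × 10^-3 mol
From the 1:2 ratio, n(H2SO4) left over = 1/2 × 6.289 × 10^-3 = 3.144 × 10^-3 mol
n(H2SO4) consumed by analyte = 0.02060 − 3.144 × 10^-3 = 0.01746 mol
n(ZnO) = 0.01746 mol (1:1 ratio)
mass of ZnO = 0.01746 × 81.38 = 1.421 g
% ZnO = 1.421 / 1.892 × 100 = 75.09 %

75.09 %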